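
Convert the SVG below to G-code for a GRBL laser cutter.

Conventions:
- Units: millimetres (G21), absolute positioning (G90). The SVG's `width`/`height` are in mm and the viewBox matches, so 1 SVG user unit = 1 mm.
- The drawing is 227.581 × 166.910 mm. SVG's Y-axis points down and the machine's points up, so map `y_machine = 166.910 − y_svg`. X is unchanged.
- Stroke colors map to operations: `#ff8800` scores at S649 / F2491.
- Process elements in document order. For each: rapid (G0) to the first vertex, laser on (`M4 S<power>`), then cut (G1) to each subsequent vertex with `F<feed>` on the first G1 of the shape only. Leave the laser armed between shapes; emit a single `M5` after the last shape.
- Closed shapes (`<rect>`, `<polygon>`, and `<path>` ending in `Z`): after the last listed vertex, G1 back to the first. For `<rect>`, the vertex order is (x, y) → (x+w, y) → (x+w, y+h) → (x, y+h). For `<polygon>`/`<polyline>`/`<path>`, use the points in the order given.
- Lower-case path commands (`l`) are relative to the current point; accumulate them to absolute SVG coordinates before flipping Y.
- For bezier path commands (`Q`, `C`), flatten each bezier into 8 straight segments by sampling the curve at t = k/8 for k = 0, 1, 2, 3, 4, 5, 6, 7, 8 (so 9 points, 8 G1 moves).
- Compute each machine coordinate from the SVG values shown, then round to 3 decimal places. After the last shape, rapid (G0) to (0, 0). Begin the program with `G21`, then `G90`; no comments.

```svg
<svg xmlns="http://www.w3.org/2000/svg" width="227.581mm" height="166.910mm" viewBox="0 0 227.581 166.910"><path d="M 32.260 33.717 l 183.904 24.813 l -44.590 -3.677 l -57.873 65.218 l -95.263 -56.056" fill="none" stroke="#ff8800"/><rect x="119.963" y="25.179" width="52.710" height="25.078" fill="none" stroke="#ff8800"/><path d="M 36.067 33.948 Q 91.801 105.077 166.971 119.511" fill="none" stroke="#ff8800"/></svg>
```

1 u = 1 mm; y_m = 166.910 − y.

[1] `<path>` open polyline, #ff8800→score S649 F2491: (32.260,133.193) → (216.164,108.380) → (171.574,112.057) → (113.701,46.839) → (18.438,102.895)

[2] `<rect>` rectangle, #ff8800→score S649 F2491: (119.963,141.731) → (172.673,141.731) → (172.673,116.653) → (119.963,116.653) → (119.963,141.731) (closed)

[3] `<path>` quadratic bezier, #ff8800→score S649 F2491: (36.067,132.962) → (50.304,116.066) → (65.149,100.941) → (80.601,87.588) → (96.660,76.007) → (113.327,66.197) → (130.601,58.159) → (148.482,51.893) → (166.971,47.399)

G21
G90
G0 X32.260 Y133.193
M4 S649
G1 X216.164 Y108.380 F2491
G1 X171.574 Y112.057
G1 X113.701 Y46.839
G1 X18.438 Y102.895
G0 X119.963 Y141.731
M4 S649
G1 X172.673 Y141.731 F2491
G1 X172.673 Y116.653
G1 X119.963 Y116.653
G1 X119.963 Y141.731
G0 X36.067 Y132.962
M4 S649
G1 X50.304 Y116.066 F2491
G1 X65.149 Y100.941
G1 X80.601 Y87.588
G1 X96.660 Y76.007
G1 X113.327 Y66.197
G1 X130.601 Y58.159
G1 X148.482 Y51.893
G1 X166.971 Y47.399
M5
G0 X0.000 Y0.000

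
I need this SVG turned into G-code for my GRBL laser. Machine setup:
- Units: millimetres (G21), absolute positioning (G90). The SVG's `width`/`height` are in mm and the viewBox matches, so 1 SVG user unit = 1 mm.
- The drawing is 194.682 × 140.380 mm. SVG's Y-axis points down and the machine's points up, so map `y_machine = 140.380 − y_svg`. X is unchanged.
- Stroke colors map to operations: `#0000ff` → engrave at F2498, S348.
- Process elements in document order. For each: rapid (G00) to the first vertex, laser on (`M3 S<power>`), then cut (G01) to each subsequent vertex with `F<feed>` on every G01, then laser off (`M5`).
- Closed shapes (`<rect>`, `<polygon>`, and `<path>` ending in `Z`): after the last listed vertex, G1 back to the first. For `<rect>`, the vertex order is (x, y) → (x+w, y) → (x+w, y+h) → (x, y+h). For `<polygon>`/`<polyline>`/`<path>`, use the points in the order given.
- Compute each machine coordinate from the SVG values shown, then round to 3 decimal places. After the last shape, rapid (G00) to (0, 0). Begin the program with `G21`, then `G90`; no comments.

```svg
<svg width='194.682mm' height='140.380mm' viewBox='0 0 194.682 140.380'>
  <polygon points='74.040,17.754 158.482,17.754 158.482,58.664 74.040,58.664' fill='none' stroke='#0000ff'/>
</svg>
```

G21
G90
G00 X74.040 Y122.626
M3 S348
G01 X158.482 Y122.626 F2498
G01 X158.482 Y81.716 F2498
G01 X74.040 Y81.716 F2498
G01 X74.040 Y122.626 F2498
M5
G00 X0.000 Y0.000

Since the viewBox matches the mm dimensions, user units are millimetres directly. The only transform is the Y-flip y_m = 140.380 − y_svg.

Shape 1 is a rectangle drawn with `<polygon>`. Its stroke #0000ff means engrave at S348, F2498. After flipping Y the toolpath is (74.040,122.626) → (158.482,122.626) → (158.482,81.716) → (74.040,81.716) → (74.040,122.626), returning to the start.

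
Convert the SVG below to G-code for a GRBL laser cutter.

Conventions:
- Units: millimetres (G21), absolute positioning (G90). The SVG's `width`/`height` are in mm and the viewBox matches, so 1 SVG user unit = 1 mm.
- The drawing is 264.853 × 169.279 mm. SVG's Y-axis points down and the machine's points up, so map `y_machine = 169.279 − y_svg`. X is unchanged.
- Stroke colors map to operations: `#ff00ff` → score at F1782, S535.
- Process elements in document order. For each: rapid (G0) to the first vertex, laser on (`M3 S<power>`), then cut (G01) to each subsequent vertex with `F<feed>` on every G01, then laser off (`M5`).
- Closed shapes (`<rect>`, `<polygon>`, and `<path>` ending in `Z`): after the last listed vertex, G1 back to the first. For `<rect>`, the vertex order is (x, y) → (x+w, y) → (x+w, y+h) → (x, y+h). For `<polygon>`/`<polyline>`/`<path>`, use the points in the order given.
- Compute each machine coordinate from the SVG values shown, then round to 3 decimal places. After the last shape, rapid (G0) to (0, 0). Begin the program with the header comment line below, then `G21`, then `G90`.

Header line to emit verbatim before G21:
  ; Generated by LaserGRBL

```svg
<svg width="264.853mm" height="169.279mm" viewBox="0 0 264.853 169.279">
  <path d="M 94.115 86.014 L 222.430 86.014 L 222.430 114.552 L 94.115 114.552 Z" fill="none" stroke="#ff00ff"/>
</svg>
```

; Generated by LaserGRBL
G21
G90
G0 X94.115 Y83.265
M3 S535
G01 X222.430 Y83.265 F1782
G01 X222.430 Y54.727 F1782
G01 X94.115 Y54.727 F1782
G01 X94.115 Y83.265 F1782
M5
G0 X0.000 Y0.000

1 u = 1 mm; y_m = 169.279 − y.

[1] `<path>` rectangle, #ff00ff→score S535 F1782: (94.115,83.265) → (222.430,83.265) → (222.430,54.727) → (94.115,54.727) → (94.115,83.265) (closed)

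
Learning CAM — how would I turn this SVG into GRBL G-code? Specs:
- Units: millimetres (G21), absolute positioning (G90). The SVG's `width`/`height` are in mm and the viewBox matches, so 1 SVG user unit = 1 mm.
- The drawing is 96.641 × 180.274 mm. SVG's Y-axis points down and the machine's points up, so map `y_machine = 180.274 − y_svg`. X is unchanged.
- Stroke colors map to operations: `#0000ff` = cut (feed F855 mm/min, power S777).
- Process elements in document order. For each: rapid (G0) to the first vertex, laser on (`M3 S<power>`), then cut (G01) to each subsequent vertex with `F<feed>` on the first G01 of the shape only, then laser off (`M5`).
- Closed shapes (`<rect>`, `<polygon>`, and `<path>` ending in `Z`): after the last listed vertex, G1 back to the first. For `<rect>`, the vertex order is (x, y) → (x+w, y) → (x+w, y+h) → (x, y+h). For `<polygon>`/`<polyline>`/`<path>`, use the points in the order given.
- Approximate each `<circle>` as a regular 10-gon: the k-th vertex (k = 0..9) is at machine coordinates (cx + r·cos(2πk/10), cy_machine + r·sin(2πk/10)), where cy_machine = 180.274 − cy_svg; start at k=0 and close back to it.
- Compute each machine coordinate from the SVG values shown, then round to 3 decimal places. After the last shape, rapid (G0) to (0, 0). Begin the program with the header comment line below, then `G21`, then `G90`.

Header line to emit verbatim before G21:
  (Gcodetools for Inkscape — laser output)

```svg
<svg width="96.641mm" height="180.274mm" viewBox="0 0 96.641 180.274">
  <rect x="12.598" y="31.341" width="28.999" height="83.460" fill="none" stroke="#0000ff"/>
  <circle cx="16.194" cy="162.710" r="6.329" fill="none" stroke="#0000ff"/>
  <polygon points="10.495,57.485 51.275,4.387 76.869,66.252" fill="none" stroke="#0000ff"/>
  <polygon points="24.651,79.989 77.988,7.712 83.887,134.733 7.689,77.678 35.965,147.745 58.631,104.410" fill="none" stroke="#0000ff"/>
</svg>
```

1 u = 1 mm; y_m = 180.274 − y.

[1] `<rect>` rectangle, #0000ff→cut S777 F855: (12.598,148.933) → (41.597,148.933) → (41.597,65.473) → (12.598,65.473) → (12.598,148.933) (closed)

[2] `<circle>` circle, #0000ff→cut S777 F855: (22.523,17.564) → (21.314,21.284) → (18.150,23.583) → (14.238,23.583) → (11.074,21.284) → (9.865,17.564) → (11.074,13.844) → (14.238,11.545) → (18.150,11.545) → (21.314,13.844) → (22.523,17.564) (closed)

[3] `<polygon>` regular polygon, #0000ff→cut S777 F855: (10.495,122.789) → (51.275,175.887) → (76.869,114.022) → (10.495,122.789) (closed)

[4] `<polygon>` closed polygon, #0000ff→cut S777 F855: (24.651,100.285) → (77.988,172.562) → (83.887,45.541) → (7.689,102.596) → (35.965,32.529) → (58.631,75.864) → (24.651,100.285) (closed)

(Gcodetools for Inkscape — laser output)
G21
G90
G0 X12.598 Y148.933
M3 S777
G01 X41.597 Y148.933 F855
G01 X41.597 Y65.473
G01 X12.598 Y65.473
G01 X12.598 Y148.933
M5
G0 X22.523 Y17.564
M3 S777
G01 X21.314 Y21.284 F855
G01 X18.150 Y23.583
G01 X14.238 Y23.583
G01 X11.074 Y21.284
G01 X9.865 Y17.564
G01 X11.074 Y13.844
G01 X14.238 Y11.545
G01 X18.150 Y11.545
G01 X21.314 Y13.844
G01 X22.523 Y17.564
M5
G0 X10.495 Y122.789
M3 S777
G01 X51.275 Y175.887 F855
G01 X76.869 Y114.022
G01 X10.495 Y122.789
M5
G0 X24.651 Y100.285
M3 S777
G01 X77.988 Y172.562 F855
G01 X83.887 Y45.541
G01 X7.689 Y102.596
G01 X35.965 Y32.529
G01 X58.631 Y75.864
G01 X24.651 Y100.285
M5
G0 X0.000 Y0.000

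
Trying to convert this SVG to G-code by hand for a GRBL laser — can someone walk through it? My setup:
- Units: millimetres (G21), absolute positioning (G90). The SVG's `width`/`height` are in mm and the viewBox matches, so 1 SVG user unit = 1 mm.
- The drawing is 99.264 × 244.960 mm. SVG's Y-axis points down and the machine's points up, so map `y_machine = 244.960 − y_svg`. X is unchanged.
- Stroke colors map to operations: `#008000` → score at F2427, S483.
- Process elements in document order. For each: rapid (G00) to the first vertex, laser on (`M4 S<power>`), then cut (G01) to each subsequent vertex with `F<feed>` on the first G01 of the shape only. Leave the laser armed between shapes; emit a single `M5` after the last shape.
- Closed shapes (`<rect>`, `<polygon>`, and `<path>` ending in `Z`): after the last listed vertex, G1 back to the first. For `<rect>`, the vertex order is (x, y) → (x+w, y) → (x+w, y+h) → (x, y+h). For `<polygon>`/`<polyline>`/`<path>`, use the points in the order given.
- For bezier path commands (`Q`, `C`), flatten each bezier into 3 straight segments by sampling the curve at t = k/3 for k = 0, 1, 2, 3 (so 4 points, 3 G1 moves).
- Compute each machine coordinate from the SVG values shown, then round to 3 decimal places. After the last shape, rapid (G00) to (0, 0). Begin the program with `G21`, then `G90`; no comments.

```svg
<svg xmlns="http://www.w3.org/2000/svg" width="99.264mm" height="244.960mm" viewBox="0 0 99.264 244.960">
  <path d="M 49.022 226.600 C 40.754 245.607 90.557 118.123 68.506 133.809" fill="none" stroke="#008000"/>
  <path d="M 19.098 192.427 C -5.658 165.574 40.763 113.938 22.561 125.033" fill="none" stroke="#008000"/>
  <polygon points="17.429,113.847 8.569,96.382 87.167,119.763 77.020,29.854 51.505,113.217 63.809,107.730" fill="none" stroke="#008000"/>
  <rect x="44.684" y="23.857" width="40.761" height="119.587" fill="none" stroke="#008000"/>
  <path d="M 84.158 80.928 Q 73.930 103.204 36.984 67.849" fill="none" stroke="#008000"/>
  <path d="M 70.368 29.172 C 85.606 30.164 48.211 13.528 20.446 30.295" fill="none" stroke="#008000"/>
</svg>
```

G21
G90
G00 X49.022 Y18.360
M4 S483
G01 X55.299 Y37.455 F2427
G01 X71.418 Y89.842
G01 X68.506 Y111.151
G00 X19.098 Y52.533
M4 S483
G01 X13.038 Y84.406 F2427
G01 X24.252 Y113.353
G01 X22.561 Y119.927
G00 X17.429 Y131.113
M4 S483
G01 X8.569 Y148.578 F2427
G01 X87.167 Y125.197
G01 X77.020 Y215.106
G01 X51.505 Y131.743
G01 X63.809 Y137.230
G01 X17.429 Y131.113
G00 X44.684 Y221.103
M4 S483
G01 X85.445 Y221.103 F2427
G01 X85.445 Y101.516
G01 X44.684 Y101.516
G01 X44.684 Y221.103
G00 X84.158 Y164.032
M4 S483
G01 X74.371 Y155.585 F2427
G01 X58.646 Y159.944
G01 X36.984 Y177.111
G00 X70.368 Y215.788
M4 S483
G01 X70.368 Y218.782 F2427
G01 X49.115 Y222.188
G01 X20.446 Y214.665
M5
G00 X0.000 Y0.000

1 u = 1 mm; y_m = 244.960 − y.

[1] `<path>` cubic bezier, #008000→score S483 F2427: (49.022,18.360) → (55.299,37.455) → (71.418,89.842) → (68.506,111.151)

[2] `<path>` cubic bezier, #008000→score S483 F2427: (19.098,52.533) → (13.038,84.406) → (24.252,113.353) → (22.561,119.927)

[3] `<polygon>` closed polygon, #008000→score S483 F2427: (17.429,131.113) → (8.569,148.578) → (87.167,125.197) → (77.020,215.106) → (51.505,131.743) → (63.809,137.230) → (17.429,131.113) (closed)

[4] `<rect>` rectangle, #008000→score S483 F2427: (44.684,221.103) → (85.445,221.103) → (85.445,101.516) → (44.684,101.516) → (44.684,221.103) (closed)

[5] `<path>` quadratic bezier, #008000→score S483 F2427: (84.158,164.032) → (74.371,155.585) → (58.646,159.944) → (36.984,177.111)

[6] `<path>` cubic bezier, #008000→score S483 F2427: (70.368,215.788) → (70.368,218.782) → (49.115,222.188) → (20.446,214.665)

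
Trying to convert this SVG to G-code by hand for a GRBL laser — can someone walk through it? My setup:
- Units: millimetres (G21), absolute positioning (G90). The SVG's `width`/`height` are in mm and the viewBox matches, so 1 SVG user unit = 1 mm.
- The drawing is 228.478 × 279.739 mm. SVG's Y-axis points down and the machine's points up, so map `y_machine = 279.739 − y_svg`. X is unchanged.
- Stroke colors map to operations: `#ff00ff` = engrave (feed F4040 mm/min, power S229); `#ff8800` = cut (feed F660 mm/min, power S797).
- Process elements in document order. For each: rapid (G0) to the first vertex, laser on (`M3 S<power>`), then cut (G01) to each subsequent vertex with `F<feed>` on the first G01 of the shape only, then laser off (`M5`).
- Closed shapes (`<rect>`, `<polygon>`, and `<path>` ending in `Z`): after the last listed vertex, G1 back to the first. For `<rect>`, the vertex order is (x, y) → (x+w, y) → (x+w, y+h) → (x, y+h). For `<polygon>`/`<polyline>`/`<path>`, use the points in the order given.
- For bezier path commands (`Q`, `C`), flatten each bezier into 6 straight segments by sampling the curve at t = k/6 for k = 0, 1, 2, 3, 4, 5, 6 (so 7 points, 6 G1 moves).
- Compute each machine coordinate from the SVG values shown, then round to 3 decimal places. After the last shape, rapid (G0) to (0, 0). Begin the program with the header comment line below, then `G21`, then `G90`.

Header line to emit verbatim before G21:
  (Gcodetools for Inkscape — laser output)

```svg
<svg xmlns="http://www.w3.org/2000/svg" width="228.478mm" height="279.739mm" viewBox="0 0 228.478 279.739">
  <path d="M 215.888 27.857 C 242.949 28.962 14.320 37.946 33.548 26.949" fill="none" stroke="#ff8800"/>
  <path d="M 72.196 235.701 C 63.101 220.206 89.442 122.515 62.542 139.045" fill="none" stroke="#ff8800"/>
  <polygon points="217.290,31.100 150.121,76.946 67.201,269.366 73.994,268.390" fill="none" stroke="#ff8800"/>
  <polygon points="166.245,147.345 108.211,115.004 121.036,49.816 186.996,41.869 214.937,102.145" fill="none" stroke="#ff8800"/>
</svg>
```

(Gcodetools for Inkscape — laser output)
G21
G90
G0 X215.888 Y251.882
M3 S797
G01 X210.442 Y250.802 F660
G01 X176.369 Y249.183
G01 X127.655 Y247.798
G01 X78.289 Y247.421
G01 X42.258 Y248.828
G01 X33.548 Y252.790
M5
G0 X72.196 Y44.038
M3 S797
G01 X70.191 Y57.726 F660
G01 X71.629 Y79.657
G01 X74.046 Y104.375
G01 X74.979 Y126.425
G01 X71.966 Y140.350
G01 X62.542 Y140.694
M5
G0 X217.290 Y248.639
M3 S797
G01 X150.121 Y202.793 F660
G01 X67.201 Y10.373
G01 X73.994 Y11.349
G01 X217.290 Y248.639
M5
G0 X166.245 Y132.394
M3 S797
G01 X108.211 Y164.735 F660
G01 X121.036 Y229.923
G01 X186.996 Y237.870
G01 X214.937 Y177.594
G01 X166.245 Y132.394
M5
G0 X0.000 Y0.000

viewBox `0 0 228.478 279.739` with mm width/height → 1 unit = 1 mm. Flip: y_m = 279.739 − y_svg.

**Shape 1** — `<path>` cubic bezier, stroke `#ff8800` → cut (S797, F660). Control points (SVG): P0=(215.888,27.857), P1=(242.949,28.962), P2=(14.320,37.946), P3=(33.548,26.949); sampled at t=k/6. Machine vertices: (215.888,251.882) → (210.442,250.802) → (176.369,249.183) → (127.655,247.798) → (78.289,247.421) → (42.258,248.828) → (33.548,252.790). Open path.

**Shape 2** — `<path>` cubic bezier, stroke `#ff8800` → cut (S797, F660). Control points (SVG): P0=(72.196,235.701), P1=(63.101,220.206), P2=(89.442,122.515), P3=(62.542,139.045); sampled at t=k/6. Machine vertices: (72.196,44.038) → (70.191,57.726) → (71.629,79.657) → (74.046,104.375) → (74.979,126.425) → (71.966,140.350) → (62.542,140.694). Open path.

**Shape 3** — `<polygon>` closed polygon, stroke `#ff8800` → cut (S797, F660). Machine vertices: (217.290,248.639) → (150.121,202.793) → (67.201,10.373) → (73.994,11.349) → (217.290,248.639). Closed: final G1 returns to the first vertex.

**Shape 4** — `<polygon>` regular polygon, stroke `#ff8800` → cut (S797, F660). Machine vertices: (166.245,132.394) → (108.211,164.735) → (121.036,229.923) → (186.996,237.870) → (214.937,177.594) → (166.245,132.394). Closed: final G1 returns to the first vertex.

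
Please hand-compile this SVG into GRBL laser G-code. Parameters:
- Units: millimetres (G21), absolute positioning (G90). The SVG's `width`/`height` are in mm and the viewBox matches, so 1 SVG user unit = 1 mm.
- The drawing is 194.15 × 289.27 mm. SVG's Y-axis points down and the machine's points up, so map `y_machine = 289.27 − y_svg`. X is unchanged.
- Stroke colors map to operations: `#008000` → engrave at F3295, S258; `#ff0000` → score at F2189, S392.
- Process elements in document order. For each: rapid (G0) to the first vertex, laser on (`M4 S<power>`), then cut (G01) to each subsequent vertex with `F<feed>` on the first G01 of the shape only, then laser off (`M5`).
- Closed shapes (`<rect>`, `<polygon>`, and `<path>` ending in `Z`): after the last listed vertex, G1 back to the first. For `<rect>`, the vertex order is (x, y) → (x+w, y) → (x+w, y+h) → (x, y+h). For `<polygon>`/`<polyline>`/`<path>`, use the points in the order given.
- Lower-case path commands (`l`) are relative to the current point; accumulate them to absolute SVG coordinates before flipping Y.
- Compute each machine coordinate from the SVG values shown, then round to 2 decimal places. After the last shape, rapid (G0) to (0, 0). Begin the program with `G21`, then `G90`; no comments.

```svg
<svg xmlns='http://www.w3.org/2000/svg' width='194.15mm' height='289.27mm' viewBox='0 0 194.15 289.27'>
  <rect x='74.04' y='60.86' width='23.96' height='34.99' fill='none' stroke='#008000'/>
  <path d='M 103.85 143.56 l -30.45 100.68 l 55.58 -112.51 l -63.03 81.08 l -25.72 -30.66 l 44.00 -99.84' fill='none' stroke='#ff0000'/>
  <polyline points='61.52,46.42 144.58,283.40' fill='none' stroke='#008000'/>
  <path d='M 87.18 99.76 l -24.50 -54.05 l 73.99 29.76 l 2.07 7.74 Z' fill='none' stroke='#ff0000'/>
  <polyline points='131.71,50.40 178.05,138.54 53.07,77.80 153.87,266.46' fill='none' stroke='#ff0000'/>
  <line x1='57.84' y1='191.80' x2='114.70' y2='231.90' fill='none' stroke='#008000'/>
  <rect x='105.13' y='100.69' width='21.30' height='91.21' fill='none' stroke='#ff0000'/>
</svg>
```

G21
G90
G0 X74.04 Y228.41
M4 S258
G01 X98.00 Y228.41 F3295
G01 X98.00 Y193.42
G01 X74.04 Y193.42
G01 X74.04 Y228.41
M5
G0 X103.85 Y145.71
M4 S392
G01 X73.40 Y45.03 F2189
G01 X128.98 Y157.54
G01 X65.95 Y76.46
G01 X40.23 Y107.12
G01 X84.23 Y206.96
M5
G0 X61.52 Y242.85
M4 S258
G01 X144.58 Y5.87 F3295
M5
G0 X87.18 Y189.51
M4 S392
G01 X62.68 Y243.56 F2189
G01 X136.67 Y213.80
G01 X138.74 Y206.06
G01 X87.18 Y189.51
M5
G0 X131.71 Y238.87
M4 S392
G01 X178.05 Y150.73 F2189
G01 X53.07 Y211.47
G01 X153.87 Y22.81
M5
G0 X57.84 Y97.47
M4 S258
G01 X114.70 Y57.37 F3295
M5
G0 X105.13 Y188.58
M4 S392
G01 X126.43 Y188.58 F2189
G01 X126.43 Y97.37
G01 X105.13 Y97.37
G01 X105.13 Y188.58
M5
G0 X0.00 Y0.00

viewBox `0 0 194.15 289.27` with mm width/height → 1 unit = 1 mm. Flip: y_m = 289.27 − y_svg.

**Shape 1** — `<rect>` rectangle, stroke `#008000` → engrave (S258, F3295). Machine vertices: (74.04,228.41) → (98.00,228.41) → (98.00,193.42) → (74.04,193.42) → (74.04,228.41). Closed: final G1 returns to the first vertex.

**Shape 2** — `<path>` open polyline, stroke `#ff0000` → score (S392, F2189). Machine vertices: (103.85,145.71) → (73.40,45.03) → (128.98,157.54) → (65.95,76.46) → (40.23,107.12) → (84.23,206.96). Open path.

**Shape 3** — `<polyline>` line segment, stroke `#008000` → engrave (S258, F3295). Machine vertices: (61.52,242.85) → (144.58,5.87). Open path.

**Shape 4** — `<path>` closed polygon, stroke `#ff0000` → score (S392, F2189). Machine vertices: (87.18,189.51) → (62.68,243.56) → (136.67,213.80) → (138.74,206.06) → (87.18,189.51). Closed: final G1 returns to the first vertex.

**Shape 5** — `<polyline>` open polyline, stroke `#ff0000` → score (S392, F2189). Machine vertices: (131.71,238.87) → (178.05,150.73) → (53.07,211.47) → (153.87,22.81). Open path.

**Shape 6** — `<line>` line segment, stroke `#008000` → engrave (S258, F3295). Machine vertices: (57.84,97.47) → (114.70,57.37). Open path.

**Shape 7** — `<rect>` rectangle, stroke `#ff0000` → score (S392, F2189). Machine vertices: (105.13,188.58) → (126.43,188.58) → (126.43,97.37) → (105.13,97.37) → (105.13,188.58). Closed: final G1 returns to the first vertex.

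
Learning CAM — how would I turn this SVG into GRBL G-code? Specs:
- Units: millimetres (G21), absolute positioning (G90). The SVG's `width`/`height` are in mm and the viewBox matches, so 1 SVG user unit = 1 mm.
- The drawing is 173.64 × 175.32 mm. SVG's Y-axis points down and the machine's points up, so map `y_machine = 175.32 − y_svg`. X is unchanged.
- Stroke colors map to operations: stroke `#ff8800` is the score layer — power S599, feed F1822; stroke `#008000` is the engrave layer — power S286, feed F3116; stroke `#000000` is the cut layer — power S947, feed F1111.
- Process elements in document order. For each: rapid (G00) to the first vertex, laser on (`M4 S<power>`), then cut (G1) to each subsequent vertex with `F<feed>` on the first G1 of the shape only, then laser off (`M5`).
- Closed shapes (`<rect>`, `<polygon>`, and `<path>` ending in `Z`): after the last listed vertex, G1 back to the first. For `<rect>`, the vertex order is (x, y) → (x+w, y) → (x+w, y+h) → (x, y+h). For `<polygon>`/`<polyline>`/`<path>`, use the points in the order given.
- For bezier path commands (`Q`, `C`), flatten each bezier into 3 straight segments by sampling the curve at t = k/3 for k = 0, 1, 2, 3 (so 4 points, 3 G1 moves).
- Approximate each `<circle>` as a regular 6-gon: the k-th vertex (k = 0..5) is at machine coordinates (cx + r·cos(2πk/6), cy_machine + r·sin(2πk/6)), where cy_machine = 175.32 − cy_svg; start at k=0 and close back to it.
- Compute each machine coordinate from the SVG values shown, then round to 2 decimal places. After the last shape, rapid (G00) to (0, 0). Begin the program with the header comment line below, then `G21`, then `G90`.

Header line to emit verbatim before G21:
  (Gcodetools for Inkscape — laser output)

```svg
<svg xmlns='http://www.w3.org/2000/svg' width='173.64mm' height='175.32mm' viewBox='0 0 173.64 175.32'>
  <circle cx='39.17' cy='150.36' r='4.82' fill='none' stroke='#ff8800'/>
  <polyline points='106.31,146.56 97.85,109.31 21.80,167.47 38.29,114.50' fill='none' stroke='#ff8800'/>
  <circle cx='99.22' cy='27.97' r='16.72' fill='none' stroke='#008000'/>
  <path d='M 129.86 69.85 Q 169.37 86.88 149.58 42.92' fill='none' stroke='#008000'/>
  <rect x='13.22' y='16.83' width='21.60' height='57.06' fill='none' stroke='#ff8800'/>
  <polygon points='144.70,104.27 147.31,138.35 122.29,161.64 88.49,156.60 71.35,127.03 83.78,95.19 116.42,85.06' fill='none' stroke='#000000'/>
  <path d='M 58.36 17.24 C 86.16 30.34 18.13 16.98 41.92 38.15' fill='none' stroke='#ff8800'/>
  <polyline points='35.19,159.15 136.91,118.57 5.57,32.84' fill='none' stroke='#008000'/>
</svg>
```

(Gcodetools for Inkscape — laser output)
G21
G90
G00 X43.99 Y24.96
M4 S599
G1 X41.58 Y29.13 F1822
G1 X36.76 Y29.13
G1 X34.35 Y24.96
G1 X36.76 Y20.79
G1 X41.58 Y20.79
G1 X43.99 Y24.96
M5
G00 X106.31 Y28.76
M4 S599
G1 X97.85 Y66.01 F1822
G1 X21.80 Y7.85
G1 X38.29 Y60.82
M5
G00 X115.94 Y147.35
M4 S286
G1 X107.58 Y161.83 F3116
G1 X90.86 Y161.83
G1 X82.50 Y147.35
G1 X90.86 Y132.87
G1 X107.58 Y132.87
G1 X115.94 Y147.35
M5
G00 X129.86 Y105.47
M4 S286
G1 X149.61 Y100.89 F3116
G1 X156.18 Y109.87
G1 X149.58 Y132.40
M5
G00 X13.22 Y158.49
M4 S599
G1 X34.82 Y158.49 F1822
G1 X34.82 Y101.43
G1 X13.22 Y101.43
G1 X13.22 Y158.49
M5
G00 X144.70 Y71.05
M4 S947
G1 X147.31 Y36.97 F1111
G1 X122.29 Y13.68
G1 X88.49 Y18.72
G1 X71.35 Y48.29
G1 X83.78 Y80.13
G1 X116.42 Y90.26
G1 X144.70 Y71.05
M5
G00 X58.36 Y158.08
M4 S599
G1 X61.17 Y151.54 F1822
G1 X41.79 Y149.09
G1 X41.92 Y137.17
M5
G00 X35.19 Y16.17
M4 S286
G1 X136.91 Y56.75 F3116
G1 X5.57 Y142.48
M5
G00 X0.00 Y0.00

1 u = 1 mm; y_m = 175.32 − y.

[1] `<circle>` circle, #ff8800→score S599 F1822: (43.99,24.96) → (41.58,29.13) → (36.76,29.13) → (34.35,24.96) → (36.76,20.79) → (41.58,20.79) → (43.99,24.96) (closed)

[2] `<polyline>` open polyline, #ff8800→score S599 F1822: (106.31,28.76) → (97.85,66.01) → (21.80,7.85) → (38.29,60.82)

[3] `<circle>` circle, #008000→engrave S286 F3116: (115.94,147.35) → (107.58,161.83) → (90.86,161.83) → (82.50,147.35) → (90.86,132.87) → (107.58,132.87) → (115.94,147.35) (closed)

[4] `<path>` quadratic bezier, #008000→engrave S286 F3116: (129.86,105.47) → (149.61,100.89) → (156.18,109.87) → (149.58,132.40)

[5] `<rect>` rectangle, #ff8800→score S599 F1822: (13.22,158.49) → (34.82,158.49) → (34.82,101.43) → (13.22,101.43) → (13.22,158.49) (closed)

[6] `<polygon>` regular polygon, #000000→cut S947 F1111: (144.70,71.05) → (147.31,36.97) → (122.29,13.68) → (88.49,18.72) → (71.35,48.29) → (83.78,80.13) → (116.42,90.26) → (144.70,71.05) (closed)

[7] `<path>` cubic bezier, #ff8800→score S599 F1822: (58.36,158.08) → (61.17,151.54) → (41.79,149.09) → (41.92,137.17)

[8] `<polyline>` open polyline, #008000→engrave S286 F3116: (35.19,16.17) → (136.91,56.75) → (5.57,142.48)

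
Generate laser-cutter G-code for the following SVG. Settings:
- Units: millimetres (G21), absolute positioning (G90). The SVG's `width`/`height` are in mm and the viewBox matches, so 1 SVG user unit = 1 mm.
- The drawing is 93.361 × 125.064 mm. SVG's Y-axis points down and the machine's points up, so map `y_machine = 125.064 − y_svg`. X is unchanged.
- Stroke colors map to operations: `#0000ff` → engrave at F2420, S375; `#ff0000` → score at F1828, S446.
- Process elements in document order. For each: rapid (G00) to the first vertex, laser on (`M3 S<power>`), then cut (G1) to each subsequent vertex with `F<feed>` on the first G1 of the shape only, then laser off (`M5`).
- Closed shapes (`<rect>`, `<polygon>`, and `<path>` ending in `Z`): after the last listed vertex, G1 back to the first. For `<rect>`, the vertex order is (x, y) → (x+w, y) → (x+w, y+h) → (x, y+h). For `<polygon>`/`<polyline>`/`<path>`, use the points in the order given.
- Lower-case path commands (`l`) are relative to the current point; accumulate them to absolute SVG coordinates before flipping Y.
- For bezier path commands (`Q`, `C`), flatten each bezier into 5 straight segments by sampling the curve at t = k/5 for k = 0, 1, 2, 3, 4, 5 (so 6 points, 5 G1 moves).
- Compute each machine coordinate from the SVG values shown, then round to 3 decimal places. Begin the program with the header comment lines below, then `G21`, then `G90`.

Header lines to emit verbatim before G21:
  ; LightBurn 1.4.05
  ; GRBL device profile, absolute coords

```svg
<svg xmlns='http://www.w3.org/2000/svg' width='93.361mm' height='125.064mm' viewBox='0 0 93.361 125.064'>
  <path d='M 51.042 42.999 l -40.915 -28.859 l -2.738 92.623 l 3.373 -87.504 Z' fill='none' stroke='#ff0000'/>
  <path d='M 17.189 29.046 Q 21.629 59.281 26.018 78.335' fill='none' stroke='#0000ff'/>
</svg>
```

1 u = 1 mm; y_m = 125.064 − y.

[1] `<path>` closed polygon, #ff0000→score S446 F1828: (51.042,82.065) → (10.127,110.924) → (7.389,18.301) → (10.762,105.805) → (51.042,82.065) (closed)

[2] `<path>` quadratic bezier, #0000ff→engrave S375 F2420: (17.189,96.018) → (18.963,84.371) → (20.733,73.619) → (22.499,63.761) → (24.260,54.798) → (26.018,46.729)

; LightBurn 1.4.05
; GRBL device profile, absolute coords
G21
G90
G00 X51.042 Y82.065
M3 S446
G1 X10.127 Y110.924 F1828
G1 X7.389 Y18.301
G1 X10.762 Y105.805
G1 X51.042 Y82.065
M5
G00 X17.189 Y96.018
M3 S375
G1 X18.963 Y84.371 F2420
G1 X20.733 Y73.619
G1 X22.499 Y63.761
G1 X24.260 Y54.798
G1 X26.018 Y46.729
M5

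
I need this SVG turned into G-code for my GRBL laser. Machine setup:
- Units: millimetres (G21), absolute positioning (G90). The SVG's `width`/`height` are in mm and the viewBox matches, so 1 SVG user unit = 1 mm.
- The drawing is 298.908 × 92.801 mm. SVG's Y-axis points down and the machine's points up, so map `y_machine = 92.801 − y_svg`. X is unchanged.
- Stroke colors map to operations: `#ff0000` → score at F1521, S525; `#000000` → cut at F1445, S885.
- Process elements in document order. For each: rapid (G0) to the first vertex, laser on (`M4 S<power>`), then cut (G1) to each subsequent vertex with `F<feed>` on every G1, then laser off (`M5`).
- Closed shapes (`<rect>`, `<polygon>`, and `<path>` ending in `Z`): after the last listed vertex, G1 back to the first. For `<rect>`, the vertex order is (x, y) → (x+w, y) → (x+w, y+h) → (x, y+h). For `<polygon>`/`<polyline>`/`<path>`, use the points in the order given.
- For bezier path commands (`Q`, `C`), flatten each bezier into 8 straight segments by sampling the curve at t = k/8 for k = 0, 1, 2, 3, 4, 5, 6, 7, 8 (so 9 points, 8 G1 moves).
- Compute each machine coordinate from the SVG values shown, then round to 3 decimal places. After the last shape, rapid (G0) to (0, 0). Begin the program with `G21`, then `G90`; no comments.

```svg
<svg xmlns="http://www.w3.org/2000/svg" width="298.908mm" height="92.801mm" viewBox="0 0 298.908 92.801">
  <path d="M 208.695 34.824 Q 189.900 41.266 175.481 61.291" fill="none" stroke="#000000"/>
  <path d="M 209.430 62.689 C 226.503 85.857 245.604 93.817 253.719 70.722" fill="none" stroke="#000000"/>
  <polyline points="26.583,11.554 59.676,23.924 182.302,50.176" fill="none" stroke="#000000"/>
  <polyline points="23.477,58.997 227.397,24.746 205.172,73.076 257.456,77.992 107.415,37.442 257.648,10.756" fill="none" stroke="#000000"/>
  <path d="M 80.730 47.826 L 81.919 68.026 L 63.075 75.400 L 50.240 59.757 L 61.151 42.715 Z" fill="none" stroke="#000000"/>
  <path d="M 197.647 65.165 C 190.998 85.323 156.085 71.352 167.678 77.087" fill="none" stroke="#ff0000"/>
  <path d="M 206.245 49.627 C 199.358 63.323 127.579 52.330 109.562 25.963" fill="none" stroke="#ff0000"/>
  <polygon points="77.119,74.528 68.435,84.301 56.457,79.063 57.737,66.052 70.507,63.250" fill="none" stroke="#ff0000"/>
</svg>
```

Since the viewBox matches the mm dimensions, user units are millimetres directly. The only transform is the Y-flip y_m = 92.801 − y_svg.

Shape 1 is a quadratic bezier drawn with `<path>`. Its stroke #000000 means cut at S885, F1445. After flipping Y the toolpath is (208.695,57.977) → (204.065,56.154) → (199.571,53.907) → (195.214,51.235) → (190.994,48.139) → (186.911,44.619) → (182.964,40.674) → (179.154,36.304) → (175.481,31.510).

Shape 2 is a cubic bezier drawn with `<path>`. Its stroke #000000 means cut at S885, F1445. After flipping Y the toolpath is (209.430,30.112) → (215.902,22.168) → (222.412,15.835) → (228.806,11.300) → (234.934,8.747) → (240.641,8.363) → (245.776,10.333) → (250.186,14.843) → (253.719,22.079).

Shape 3 is a open polyline drawn with `<polyline>`. Its stroke #000000 means cut at S885, F1445. After flipping Y the toolpath is (26.583,81.247) → (59.676,68.877) → (182.302,42.625).

Shape 4 is a open polyline drawn with `<polyline>`. Its stroke #000000 means cut at S885, F1445. After flipping Y the toolpath is (23.477,33.804) → (227.397,68.055) → (205.172,19.725) → (257.456,14.809) → (107.415,55.359) → (257.648,82.045).

Shape 5 is a regular polygon drawn with `<path>`. Its stroke #000000 means cut at S885, F1445. After flipping Y the toolpath is (80.730,44.975) → (81.919,24.775) → (63.075,17.401) → (50.240,33.044) → (61.151,50.086) → (80.730,44.975), returning to the start.

Shape 6 is a cubic bezier drawn with `<path>`. Its stroke #ff0000 means score at S525, F1521. After flipping Y the toolpath is (197.647,27.636) → (193.975,21.571) → (188.529,18.076) → (182.186,16.517) → (175.822,16.266) → (170.313,16.691) → (166.535,17.162) → (165.365,17.046) → (167.678,15.714).

Shape 7 is a cubic bezier drawn with `<path>`. Its stroke #ff0000 means score at S525, F1521. After flipping Y the toolpath is (206.245,43.174) → (200.852,39.177) → (190.766,37.386) → (177.378,37.690) → (162.077,39.982) → (146.255,44.152) → (131.301,50.091) → (118.607,57.689) → (109.562,66.838).

Shape 8 is a regular polygon drawn with `<polygon>`. Its stroke #ff0000 means score at S525, F1521. After flipping Y the toolpath is (77.119,18.273) → (68.435,8.500) → (56.457,13.738) → (57.737,26.749) → (70.507,29.551) → (77.119,18.273), returning to the start.

G21
G90
G0 X208.695 Y57.977
M4 S885
G1 X204.065 Y56.154 F1445
G1 X199.571 Y53.907 F1445
G1 X195.214 Y51.235 F1445
G1 X190.994 Y48.139 F1445
G1 X186.911 Y44.619 F1445
G1 X182.964 Y40.674 F1445
G1 X179.154 Y36.304 F1445
G1 X175.481 Y31.510 F1445
M5
G0 X209.430 Y30.112
M4 S885
G1 X215.902 Y22.168 F1445
G1 X222.412 Y15.835 F1445
G1 X228.806 Y11.300 F1445
G1 X234.934 Y8.747 F1445
G1 X240.641 Y8.363 F1445
G1 X245.776 Y10.333 F1445
G1 X250.186 Y14.843 F1445
G1 X253.719 Y22.079 F1445
M5
G0 X26.583 Y81.247
M4 S885
G1 X59.676 Y68.877 F1445
G1 X182.302 Y42.625 F1445
M5
G0 X23.477 Y33.804
M4 S885
G1 X227.397 Y68.055 F1445
G1 X205.172 Y19.725 F1445
G1 X257.456 Y14.809 F1445
G1 X107.415 Y55.359 F1445
G1 X257.648 Y82.045 F1445
M5
G0 X80.730 Y44.975
M4 S885
G1 X81.919 Y24.775 F1445
G1 X63.075 Y17.401 F1445
G1 X50.240 Y33.044 F1445
G1 X61.151 Y50.086 F1445
G1 X80.730 Y44.975 F1445
M5
G0 X197.647 Y27.636
M4 S525
G1 X193.975 Y21.571 F1521
G1 X188.529 Y18.076 F1521
G1 X182.186 Y16.517 F1521
G1 X175.822 Y16.266 F1521
G1 X170.313 Y16.691 F1521
G1 X166.535 Y17.162 F1521
G1 X165.365 Y17.046 F1521
G1 X167.678 Y15.714 F1521
M5
G0 X206.245 Y43.174
M4 S525
G1 X200.852 Y39.177 F1521
G1 X190.766 Y37.386 F1521
G1 X177.378 Y37.690 F1521
G1 X162.077 Y39.982 F1521
G1 X146.255 Y44.152 F1521
G1 X131.301 Y50.091 F1521
G1 X118.607 Y57.689 F1521
G1 X109.562 Y66.838 F1521
M5
G0 X77.119 Y18.273
M4 S525
G1 X68.435 Y8.500 F1521
G1 X56.457 Y13.738 F1521
G1 X57.737 Y26.749 F1521
G1 X70.507 Y29.551 F1521
G1 X77.119 Y18.273 F1521
M5
G0 X0.000 Y0.000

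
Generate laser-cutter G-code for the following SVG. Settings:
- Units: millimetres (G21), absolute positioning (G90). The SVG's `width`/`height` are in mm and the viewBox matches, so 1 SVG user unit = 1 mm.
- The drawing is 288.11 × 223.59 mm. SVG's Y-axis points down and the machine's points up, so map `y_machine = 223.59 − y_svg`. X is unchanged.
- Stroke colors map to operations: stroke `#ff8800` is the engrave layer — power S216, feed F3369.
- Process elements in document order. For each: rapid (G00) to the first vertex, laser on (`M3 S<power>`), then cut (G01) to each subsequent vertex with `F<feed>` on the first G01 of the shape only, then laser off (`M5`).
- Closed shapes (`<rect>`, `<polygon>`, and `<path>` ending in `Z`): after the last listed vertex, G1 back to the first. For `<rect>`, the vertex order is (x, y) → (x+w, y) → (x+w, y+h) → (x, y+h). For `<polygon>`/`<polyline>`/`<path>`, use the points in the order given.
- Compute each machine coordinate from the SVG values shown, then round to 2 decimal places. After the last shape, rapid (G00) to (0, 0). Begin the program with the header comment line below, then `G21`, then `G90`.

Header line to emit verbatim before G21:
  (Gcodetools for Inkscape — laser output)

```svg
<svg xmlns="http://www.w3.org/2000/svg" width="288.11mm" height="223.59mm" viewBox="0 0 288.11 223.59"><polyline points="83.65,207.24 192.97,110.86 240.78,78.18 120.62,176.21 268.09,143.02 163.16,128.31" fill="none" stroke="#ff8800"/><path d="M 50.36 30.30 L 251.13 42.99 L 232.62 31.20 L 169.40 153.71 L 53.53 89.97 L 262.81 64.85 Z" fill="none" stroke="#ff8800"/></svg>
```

(Gcodetools for Inkscape — laser output)
G21
G90
G00 X83.65 Y16.35
M3 S216
G01 X192.97 Y112.73 F3369
G01 X240.78 Y145.41
G01 X120.62 Y47.38
G01 X268.09 Y80.57
G01 X163.16 Y95.28
M5
G00 X50.36 Y193.29
M3 S216
G01 X251.13 Y180.60 F3369
G01 X232.62 Y192.39
G01 X169.40 Y69.88
G01 X53.53 Y133.62
G01 X262.81 Y158.74
G01 X50.36 Y193.29
M5
G00 X0.00 Y0.00

1 u = 1 mm; y_m = 223.59 − y.

[1] `<polyline>` open polyline, #ff8800→engrave S216 F3369: (83.65,16.35) → (192.97,112.73) → (240.78,145.41) → (120.62,47.38) → (268.09,80.57) → (163.16,95.28)

[2] `<path>` closed polygon, #ff8800→engrave S216 F3369: (50.36,193.29) → (251.13,180.60) → (232.62,192.39) → (169.40,69.88) → (53.53,133.62) → (262.81,158.74) → (50.36,193.29) (closed)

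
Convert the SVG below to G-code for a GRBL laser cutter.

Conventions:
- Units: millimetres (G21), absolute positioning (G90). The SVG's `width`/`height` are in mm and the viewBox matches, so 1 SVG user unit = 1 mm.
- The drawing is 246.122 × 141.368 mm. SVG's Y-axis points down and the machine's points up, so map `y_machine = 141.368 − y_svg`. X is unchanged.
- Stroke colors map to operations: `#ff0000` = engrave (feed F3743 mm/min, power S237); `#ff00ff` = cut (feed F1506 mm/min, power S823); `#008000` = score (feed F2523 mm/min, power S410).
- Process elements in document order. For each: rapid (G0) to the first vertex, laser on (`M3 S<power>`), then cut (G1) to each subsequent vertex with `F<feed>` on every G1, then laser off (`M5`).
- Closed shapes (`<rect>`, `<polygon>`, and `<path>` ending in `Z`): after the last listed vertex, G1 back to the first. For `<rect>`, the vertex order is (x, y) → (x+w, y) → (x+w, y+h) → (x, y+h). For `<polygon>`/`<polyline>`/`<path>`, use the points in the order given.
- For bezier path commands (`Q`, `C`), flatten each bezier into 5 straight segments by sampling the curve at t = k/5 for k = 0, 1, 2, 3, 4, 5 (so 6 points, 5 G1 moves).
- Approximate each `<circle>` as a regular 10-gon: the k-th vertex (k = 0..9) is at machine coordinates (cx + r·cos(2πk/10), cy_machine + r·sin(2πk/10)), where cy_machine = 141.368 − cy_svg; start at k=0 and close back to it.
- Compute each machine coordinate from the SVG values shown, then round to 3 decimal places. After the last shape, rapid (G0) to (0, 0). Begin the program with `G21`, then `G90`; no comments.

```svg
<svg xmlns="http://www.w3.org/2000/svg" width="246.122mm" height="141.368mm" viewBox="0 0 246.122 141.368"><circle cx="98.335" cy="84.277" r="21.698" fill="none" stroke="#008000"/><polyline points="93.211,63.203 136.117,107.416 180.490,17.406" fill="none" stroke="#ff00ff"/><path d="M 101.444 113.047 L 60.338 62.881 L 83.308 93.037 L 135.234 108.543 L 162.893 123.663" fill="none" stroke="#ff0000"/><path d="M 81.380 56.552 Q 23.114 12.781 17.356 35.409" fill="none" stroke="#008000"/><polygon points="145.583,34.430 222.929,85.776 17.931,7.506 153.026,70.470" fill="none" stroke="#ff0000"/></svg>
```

G21
G90
G0 X120.033 Y57.091
M3 S410
G1 X115.889 Y69.845 F2523
G1 X105.040 Y77.727 F2523
G1 X91.630 Y77.727 F2523
G1 X80.781 Y69.845 F2523
G1 X76.637 Y57.091 F2523
G1 X80.781 Y44.337 F2523
G1 X91.630 Y36.455 F2523
G1 X105.040 Y36.455 F2523
G1 X115.889 Y44.337 F2523
G1 X120.033 Y57.091 F2523
M5
G0 X93.211 Y78.165
M3 S823
G1 X136.117 Y33.952 F1506
G1 X180.490 Y123.962 F1506
M5
G0 X101.444 Y28.321
M3 S237
G1 X60.338 Y78.487 F3743
G1 X83.308 Y48.331 F3743
G1 X135.234 Y32.825 F3743
G1 X162.893 Y17.705 F3743
M5
G0 X81.380 Y84.816
M3 S410
G1 X60.174 Y99.668 F2523
G1 X43.168 Y109.209 F2523
G1 X30.364 Y113.438 F2523
G1 X21.760 Y112.354 F2523
G1 X17.356 Y105.959 F2523
M5
G0 X145.583 Y106.938
M3 S237
G1 X222.929 Y55.592 F3743
G1 X17.931 Y133.862 F3743
G1 X153.026 Y70.898 F3743
G1 X145.583 Y106.938 F3743
M5
G0 X0.000 Y0.000

Since the viewBox matches the mm dimensions, user units are millimetres directly. The only transform is the Y-flip y_m = 141.368 − y_svg.

Shape 1 is a circle drawn with `<circle>`. Its stroke #008000 means score at S410, F2523. After flipping Y the toolpath is (120.033,57.091) → (115.889,69.845) → (105.040,77.727) → (91.630,77.727) → (80.781,69.845) → (76.637,57.091) → (80.781,44.337) → (91.630,36.455) → (105.040,36.455) → (115.889,44.337) → (120.033,57.091), returning to the start.

Shape 2 is a open polyline drawn with `<polyline>`. Its stroke #ff00ff means cut at S823, F1506. After flipping Y the toolpath is (93.211,78.165) → (136.117,33.952) → (180.490,123.962).

Shape 3 is a open polyline drawn with `<path>`. Its stroke #ff0000 means engrave at S237, F3743. After flipping Y the toolpath is (101.444,28.321) → (60.338,78.487) → (83.308,48.331) → (135.234,32.825) → (162.893,17.705).

Shape 4 is a quadratic bezier drawn with `<path>`. Its stroke #008000 means score at S410, F2523. After flipping Y the toolpath is (81.380,84.816) → (60.174,99.668) → (43.168,109.209) → (30.364,113.438) → (21.760,112.354) → (17.356,105.959).

Shape 5 is a closed polygon drawn with `<polygon>`. Its stroke #ff0000 means engrave at S237, F3743. After flipping Y the toolpath is (145.583,106.938) → (222.929,55.592) → (17.931,133.862) → (153.026,70.898) → (145.583,106.938), returning to the start.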